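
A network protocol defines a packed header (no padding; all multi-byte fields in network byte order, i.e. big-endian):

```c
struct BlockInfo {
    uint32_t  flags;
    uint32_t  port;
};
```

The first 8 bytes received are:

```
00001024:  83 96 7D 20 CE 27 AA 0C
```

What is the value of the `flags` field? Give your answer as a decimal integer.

`flags` is the first field, at byte offset 0, occupying 4 bytes.
Bytes at offsets 0..3: 83 96 7D 20.
Big-endian: lowest address holds the most-significant byte.
The bytes are already most-significant first: 0x83967D20.
0x83967D20 = 2207677728.

2207677728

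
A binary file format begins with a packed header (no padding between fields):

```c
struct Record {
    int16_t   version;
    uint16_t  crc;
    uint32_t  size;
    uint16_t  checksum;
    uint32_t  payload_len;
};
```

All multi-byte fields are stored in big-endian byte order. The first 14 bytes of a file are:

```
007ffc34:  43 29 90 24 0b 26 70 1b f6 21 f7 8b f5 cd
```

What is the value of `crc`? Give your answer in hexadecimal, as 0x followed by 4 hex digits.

0x9024

`crc` follows `version` (2 bytes), so it starts at byte offset 2 and occupies 2 bytes.
Bytes at offsets 2..3: 90 24.
In big-endian order the high byte comes first in memory.
The bytes are already most-significant first: 0x9024.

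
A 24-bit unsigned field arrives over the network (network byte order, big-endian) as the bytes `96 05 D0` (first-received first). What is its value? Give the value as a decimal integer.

Big-endian: lowest address holds the most-significant byte.
The bytes are already most-significant first: 0x9605D0.
0x9605D0 = 9831888.

9831888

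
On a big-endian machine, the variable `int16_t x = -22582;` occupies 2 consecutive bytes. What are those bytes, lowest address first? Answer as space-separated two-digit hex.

A7 CA

Two's complement of -22582 in 16 bits: 22582 = 0x5836; invert → 0xA7C9; add 1 → 0xA7CA.
Split into bytes (most-significant first): A7 CA.
In big-endian order the high byte comes first in memory.
So the memory order matches the most-significant-first order: A7 CA.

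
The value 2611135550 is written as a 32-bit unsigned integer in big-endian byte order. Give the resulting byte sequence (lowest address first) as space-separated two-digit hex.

2611135550 in hexadecimal, padded to 32 bits, is 0x9BA2C43E.
Split into bytes (most-significant first): 9B A2 C4 3E.
Big-endian: lowest address holds the most-significant byte.
So the memory order matches the most-significant-first order: 9B A2 C4 3E.

9B A2 C4 3E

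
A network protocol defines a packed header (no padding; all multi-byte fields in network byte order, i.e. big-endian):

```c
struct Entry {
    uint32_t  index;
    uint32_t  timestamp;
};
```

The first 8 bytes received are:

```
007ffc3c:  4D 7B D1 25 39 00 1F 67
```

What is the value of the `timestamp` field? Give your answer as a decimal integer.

`timestamp` follows `index` (4 bytes), so it starts at byte offset 4 and occupies 4 bytes.
Bytes at offsets 4..7: 39 00 1F 67.
Big-endian: lowest address holds the most-significant byte.
The bytes are already most-significant first: 0x39001F67.
0x39001F67 = 956309351.

956309351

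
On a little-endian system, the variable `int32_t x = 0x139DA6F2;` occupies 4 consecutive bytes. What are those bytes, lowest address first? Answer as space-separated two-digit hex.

Split into bytes (most-significant first): 13 9D A6 F2.
In little-endian order the low byte comes first in memory.
So at ascending addresses the bytes are F2 A6 9D 13.

F2 A6 9D 13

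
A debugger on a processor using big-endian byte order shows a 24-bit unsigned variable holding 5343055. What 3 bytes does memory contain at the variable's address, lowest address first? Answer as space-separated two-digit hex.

5343055 in hexadecimal, padded to 24 bits, is 0x51874F.
Split into bytes (most-significant first): 51 87 4F.
Big-endian: lowest address holds the most-significant byte.
So the memory order matches the most-significant-first order: 51 87 4F.

51 87 4F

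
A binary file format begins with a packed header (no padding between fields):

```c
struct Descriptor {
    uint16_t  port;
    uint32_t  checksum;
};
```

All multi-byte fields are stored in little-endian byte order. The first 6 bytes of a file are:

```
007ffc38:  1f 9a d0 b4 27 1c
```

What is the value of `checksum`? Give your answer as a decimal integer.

`checksum` follows `port` (2 bytes), so it starts at byte offset 2 and occupies 4 bytes.
Bytes at offsets 2..5: D0 B4 27 1C.
In little-endian order the low byte comes first in memory.
Reassemble most-significant byte first: 1C 27 B4 D0 → 0x1C27B4D0.
0x1C27B4D0 = 472364240.

472364240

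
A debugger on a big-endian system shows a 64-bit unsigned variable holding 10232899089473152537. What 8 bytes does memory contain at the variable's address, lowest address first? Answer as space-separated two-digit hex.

10232899089473152537 in hexadecimal, padded to 64 bits, is 0x8E028F8172772619.
Split into bytes (most-significant first): 8E 02 8F 81 72 77 26 19.
Big-endian stores the most-significant byte at the lowest address.
So the memory order matches the most-significant-first order: 8E 02 8F 81 72 77 26 19.

8E 02 8F 81 72 77 26 19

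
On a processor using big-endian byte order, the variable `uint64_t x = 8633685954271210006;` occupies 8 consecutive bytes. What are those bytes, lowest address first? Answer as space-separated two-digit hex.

77 D1 03 A1 D6 9D 6A 16

8633685954271210006 in hexadecimal, padded to 64 bits, is 0x77D103A1D69D6A16.
Split into bytes (most-significant first): 77 D1 03 A1 D6 9D 6A 16.
Big-endian stores the most-significant byte at the lowest address.
So the memory order matches the most-significant-first order: 77 D1 03 A1 D6 9D 6A 16.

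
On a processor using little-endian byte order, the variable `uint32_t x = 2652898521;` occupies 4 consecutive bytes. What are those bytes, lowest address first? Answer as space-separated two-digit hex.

2652898521 in hexadecimal, padded to 32 bits, is 0x9E2004D9.
Split into bytes (most-significant first): 9E 20 04 D9.
Little-endian: lowest address holds the least-significant byte.
So at ascending addresses the bytes are D9 04 20 9E.

D9 04 20 9E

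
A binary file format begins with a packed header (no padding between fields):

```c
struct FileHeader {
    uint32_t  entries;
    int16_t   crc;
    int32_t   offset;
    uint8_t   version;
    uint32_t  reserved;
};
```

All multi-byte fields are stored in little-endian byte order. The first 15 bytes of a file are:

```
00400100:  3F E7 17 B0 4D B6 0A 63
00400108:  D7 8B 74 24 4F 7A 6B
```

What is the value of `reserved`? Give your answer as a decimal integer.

`reserved` follows `entries` (4 B), `crc` (2 B), `offset` (4 B), `version` (1 B), so it starts at offset 4 + 2 + 4 + 1 = 11 and occupies 4 bytes.
Bytes at offsets 11..14: 24 4F 7A 6B.
Little-endian stores the least-significant byte at the lowest address.
Reassemble most-significant byte first: 6B 7A 4F 24 → 0x6B7A4F24.
0x6B7A4F24 = 1803177764.

1803177764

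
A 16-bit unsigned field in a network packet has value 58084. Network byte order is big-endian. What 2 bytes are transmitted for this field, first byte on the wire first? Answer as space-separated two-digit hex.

E2 E4

58084 in hexadecimal, padded to 16 bits, is 0xE2E4.
Split into bytes (most-significant first): E2 E4.
Big-endian: lowest address holds the most-significant byte.
So the memory order matches the most-significant-first order: E2 E4.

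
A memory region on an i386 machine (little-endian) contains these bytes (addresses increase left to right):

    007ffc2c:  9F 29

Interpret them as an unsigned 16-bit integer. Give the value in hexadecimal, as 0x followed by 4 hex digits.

0x299F

Little-endian: lowest address holds the least-significant byte.
Reassemble most-significant byte first: 29 9F → 0x299F.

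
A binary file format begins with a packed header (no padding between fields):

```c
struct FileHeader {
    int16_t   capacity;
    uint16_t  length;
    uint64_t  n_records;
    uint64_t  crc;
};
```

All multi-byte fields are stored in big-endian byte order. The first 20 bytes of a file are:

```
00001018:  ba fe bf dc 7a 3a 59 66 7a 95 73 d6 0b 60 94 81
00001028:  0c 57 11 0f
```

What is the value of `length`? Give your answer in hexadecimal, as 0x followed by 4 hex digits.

`length` follows `capacity` (2 bytes), so it starts at byte offset 2 and occupies 2 bytes.
Bytes at offsets 2..3: BF DC.
Big-endian stores the most-significant byte at the lowest address.
The bytes are already most-significant first: 0xBFDC.

0xBFDC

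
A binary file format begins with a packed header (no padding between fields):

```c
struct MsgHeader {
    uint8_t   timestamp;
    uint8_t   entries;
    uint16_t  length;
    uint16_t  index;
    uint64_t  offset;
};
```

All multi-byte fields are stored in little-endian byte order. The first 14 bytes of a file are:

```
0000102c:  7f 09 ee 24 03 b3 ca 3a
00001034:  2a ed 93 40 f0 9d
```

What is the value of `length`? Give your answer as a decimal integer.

`length` follows `timestamp` (1 B), `entries` (1 B), so it starts at offset 1 + 1 = 2 and occupies 2 bytes.
Bytes at offsets 2..3: EE 24.
Little-endian stores the least-significant byte at the lowest address.
Reassemble most-significant byte first: 24 EE → 0x24EE.
0x24EE = 9454.

9454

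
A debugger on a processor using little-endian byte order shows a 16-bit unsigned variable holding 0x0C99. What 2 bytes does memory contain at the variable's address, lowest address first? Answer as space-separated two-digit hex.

99 0C

Split into bytes (most-significant first): 0C 99.
Little-endian: lowest address holds the least-significant byte.
So at ascending addresses the bytes are 99 0C.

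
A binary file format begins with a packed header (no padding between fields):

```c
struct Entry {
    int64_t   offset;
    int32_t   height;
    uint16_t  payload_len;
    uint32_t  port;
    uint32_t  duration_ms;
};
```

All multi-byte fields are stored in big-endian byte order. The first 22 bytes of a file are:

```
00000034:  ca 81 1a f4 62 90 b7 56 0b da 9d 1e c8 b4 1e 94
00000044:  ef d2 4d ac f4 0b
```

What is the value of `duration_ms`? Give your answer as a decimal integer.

`duration_ms` follows `offset` (8 B), `height` (4 B), `payload_len` (2 B), `port` (4 B), so it starts at offset 8 + 4 + 2 + 4 = 18 and occupies 4 bytes.
Bytes at offsets 18..21: 4D AC F4 0B.
Big-endian stores the most-significant byte at the lowest address.
The bytes are already most-significant first: 0x4DACF40B.
0x4DACF40B = 1303180299.

1303180299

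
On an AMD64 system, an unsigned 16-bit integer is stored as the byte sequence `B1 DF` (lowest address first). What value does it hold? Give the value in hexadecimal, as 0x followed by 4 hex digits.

0xDFB1

Little-endian stores the least-significant byte at the lowest address.
Reassemble most-significant byte first: DF B1 → 0xDFB1.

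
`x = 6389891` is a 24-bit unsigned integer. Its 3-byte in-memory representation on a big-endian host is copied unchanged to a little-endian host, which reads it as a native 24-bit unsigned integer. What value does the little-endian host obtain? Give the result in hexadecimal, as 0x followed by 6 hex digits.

0x838061

6389891 in 24-bit hexadecimal is 0x618083.
Stored big-endian, the bytes at ascending addresses are 61 80 83.
Read back as little-endian, the first byte is least significant, giving 0x838061.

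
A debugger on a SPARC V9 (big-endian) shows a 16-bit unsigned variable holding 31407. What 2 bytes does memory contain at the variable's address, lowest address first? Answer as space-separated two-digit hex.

7A AF

31407 in hexadecimal, padded to 16 bits, is 0x7AAF.
Split into bytes (most-significant first): 7A AF.
Big-endian: lowest address holds the most-significant byte.
So the memory order matches the most-significant-first order: 7A AF.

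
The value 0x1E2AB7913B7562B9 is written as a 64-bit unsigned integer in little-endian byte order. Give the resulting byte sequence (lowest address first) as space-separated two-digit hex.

Split into bytes (most-significant first): 1E 2A B7 91 3B 75 62 B9.
Little-endian stores the least-significant byte at the lowest address.
So at ascending addresses the bytes are B9 62 75 3B 91 B7 2A 1E.

B9 62 75 3B 91 B7 2A 1E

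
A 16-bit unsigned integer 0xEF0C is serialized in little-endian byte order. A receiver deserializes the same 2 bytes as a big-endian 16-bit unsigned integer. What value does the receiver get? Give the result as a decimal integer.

Stored little-endian, the bytes at ascending addresses are 0C EF.
Read back as big-endian, the last byte is least significant, giving 0x0CEF.
0x0CEF = 3311.

3311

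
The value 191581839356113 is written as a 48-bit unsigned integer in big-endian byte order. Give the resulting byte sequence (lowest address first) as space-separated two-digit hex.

191581839356113 in hexadecimal, padded to 48 bits, is 0xAE3E1F7AF0D1.
Split into bytes (most-significant first): AE 3E 1F 7A F0 D1.
Big-endian: lowest address holds the most-significant byte.
So the memory order matches the most-significant-first order: AE 3E 1F 7A F0 D1.

AE 3E 1F 7A F0 D1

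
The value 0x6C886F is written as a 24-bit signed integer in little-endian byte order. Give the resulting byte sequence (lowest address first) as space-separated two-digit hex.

Split into bytes (most-significant first): 6C 88 6F.
In little-endian order the low byte comes first in memory.
So at ascending addresses the bytes are 6F 88 6C.

6F 88 6C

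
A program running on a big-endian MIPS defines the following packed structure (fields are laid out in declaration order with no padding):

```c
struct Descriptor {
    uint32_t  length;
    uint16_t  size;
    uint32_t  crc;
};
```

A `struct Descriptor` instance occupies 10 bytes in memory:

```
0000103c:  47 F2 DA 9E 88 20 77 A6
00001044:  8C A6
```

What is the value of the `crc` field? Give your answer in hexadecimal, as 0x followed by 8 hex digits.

0x77A68CA6

`crc` follows `length` (4 B), `size` (2 B), so it starts at offset 4 + 2 = 6 and occupies 4 bytes.
Bytes at offsets 6..9: 77 A6 8C A6.
In big-endian order the high byte comes first in memory.
The bytes are already most-significant first: 0x77A68CA6.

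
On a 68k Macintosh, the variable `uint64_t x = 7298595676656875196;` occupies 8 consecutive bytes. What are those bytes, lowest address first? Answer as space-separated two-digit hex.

7298595676656875196 in hexadecimal, padded to 64 bits, is 0x6549D2192A55B6BC.
Split into bytes (most-significant first): 65 49 D2 19 2A 55 B6 BC.
Big-endian: lowest address holds the most-significant byte.
So the memory order matches the most-significant-first order: 65 49 D2 19 2A 55 B6 BC.

65 49 D2 19 2A 55 B6 BC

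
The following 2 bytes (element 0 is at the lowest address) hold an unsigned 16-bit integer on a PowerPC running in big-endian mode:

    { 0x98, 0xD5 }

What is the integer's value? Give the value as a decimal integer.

39125

Big-endian: lowest address holds the most-significant byte.
The bytes are already most-significant first: 0x98D5.
0x98D5 = 39125.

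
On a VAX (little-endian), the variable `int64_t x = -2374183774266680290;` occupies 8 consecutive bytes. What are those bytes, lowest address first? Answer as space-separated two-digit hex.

Two's complement of -2374183774266680290 in 64 bits: 2374183774266680290 = 0x20F2CB9050A963E2; invert → 0xDF0D346FAF569C1D; add 1 → 0xDF0D346FAF569C1E.
Split into bytes (most-significant first): DF 0D 34 6F AF 56 9C 1E.
Little-endian: lowest address holds the least-significant byte.
So at ascending addresses the bytes are 1E 9C 56 AF 6F 34 0D DF.

1E 9C 56 AF 6F 34 0D DF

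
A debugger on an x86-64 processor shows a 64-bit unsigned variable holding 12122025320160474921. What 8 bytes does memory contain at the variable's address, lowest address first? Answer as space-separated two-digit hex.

29 B7 74 AE CD 15 3A A8

12122025320160474921 in hexadecimal, padded to 64 bits, is 0xA83A15CDAE74B729.
Split into bytes (most-significant first): A8 3A 15 CD AE 74 B7 29.
Little-endian stores the least-significant byte at the lowest address.
So at ascending addresses the bytes are 29 B7 74 AE CD 15 3A A8.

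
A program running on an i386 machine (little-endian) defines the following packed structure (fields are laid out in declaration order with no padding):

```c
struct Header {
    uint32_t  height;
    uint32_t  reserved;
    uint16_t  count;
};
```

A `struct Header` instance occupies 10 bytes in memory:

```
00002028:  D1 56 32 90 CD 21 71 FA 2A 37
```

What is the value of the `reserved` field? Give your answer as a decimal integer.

`reserved` follows `height` (4 bytes), so it starts at byte offset 4 and occupies 4 bytes.
Bytes at offsets 4..7: CD 21 71 FA.
Little-endian stores the least-significant byte at the lowest address.
Reassemble most-significant byte first: FA 71 21 CD → 0xFA7121CD.
0xFA7121CD = 4201718221.

4201718221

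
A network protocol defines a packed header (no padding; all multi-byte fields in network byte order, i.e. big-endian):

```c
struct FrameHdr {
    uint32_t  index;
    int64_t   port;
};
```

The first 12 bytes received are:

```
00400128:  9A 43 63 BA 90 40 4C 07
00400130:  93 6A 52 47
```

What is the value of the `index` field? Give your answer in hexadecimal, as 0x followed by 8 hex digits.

`index` is the first field, at byte offset 0, occupying 4 bytes.
Bytes at offsets 0..3: 9A 43 63 BA.
Big-endian stores the most-significant byte at the lowest address.
The bytes are already most-significant first: 0x9A4363BA.

0x9A4363BA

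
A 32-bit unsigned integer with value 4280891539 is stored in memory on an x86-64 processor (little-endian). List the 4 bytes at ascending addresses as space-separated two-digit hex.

4280891539 in hexadecimal, padded to 32 bits, is 0xFF293893.
Split into bytes (most-significant first): FF 29 38 93.
Little-endian: lowest address holds the least-significant byte.
So at ascending addresses the bytes are 93 38 29 FF.

93 38 29 FF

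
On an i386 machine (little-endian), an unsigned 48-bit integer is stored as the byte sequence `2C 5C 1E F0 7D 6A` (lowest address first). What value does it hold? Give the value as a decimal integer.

117089131977772

Little-endian: lowest address holds the least-significant byte.
Reassemble most-significant byte first: 6A 7D F0 1E 5C 2C → 0x6A7DF01E5C2C.
0x6A7DF01E5C2C = 117089131977772.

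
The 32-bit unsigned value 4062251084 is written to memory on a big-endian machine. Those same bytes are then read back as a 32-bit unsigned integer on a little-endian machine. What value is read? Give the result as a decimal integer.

1275601394

4062251084 in 32-bit hexadecimal is 0xF221084C.
Stored big-endian, the bytes at ascending addresses are F2 21 08 4C.
Read back as little-endian, the first byte is least significant, giving 0x4C0821F2.
0x4C0821F2 = 1275601394.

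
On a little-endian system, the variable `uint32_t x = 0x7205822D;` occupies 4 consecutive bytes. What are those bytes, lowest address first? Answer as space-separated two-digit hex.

2D 82 05 72

Split into bytes (most-significant first): 72 05 82 2D.
Little-endian stores the least-significant byte at the lowest address.
So at ascending addresses the bytes are 2D 82 05 72.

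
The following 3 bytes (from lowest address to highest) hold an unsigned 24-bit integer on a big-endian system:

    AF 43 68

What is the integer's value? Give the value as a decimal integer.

Big-endian stores the most-significant byte at the lowest address.
The bytes are already most-significant first: 0xAF4368.
0xAF4368 = 11486056.

11486056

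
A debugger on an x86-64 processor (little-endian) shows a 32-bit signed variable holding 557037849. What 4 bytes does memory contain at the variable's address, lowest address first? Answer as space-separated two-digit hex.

19 B9 33 21

557037849 in hexadecimal, padded to 32 bits, is 0x2133B919.
Split into bytes (most-significant first): 21 33 B9 19.
Little-endian stores the least-significant byte at the lowest address.
So at ascending addresses the bytes are 19 B9 33 21.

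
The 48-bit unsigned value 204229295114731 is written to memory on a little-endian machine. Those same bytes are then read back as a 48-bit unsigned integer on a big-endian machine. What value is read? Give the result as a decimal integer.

258976173702841

204229295114731 in 48-bit hexadecimal is 0xB9BED69689EB.
Stored little-endian, the bytes at ascending addresses are EB 89 96 D6 BE B9.
Read back as big-endian, the last byte is least significant, giving 0xEB8996D6BEB9.
0xEB8996D6BEB9 = 258976173702841.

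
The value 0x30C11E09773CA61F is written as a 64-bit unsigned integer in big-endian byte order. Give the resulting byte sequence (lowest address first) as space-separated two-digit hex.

Split into bytes (most-significant first): 30 C1 1E 09 77 3C A6 1F.
In big-endian order the high byte comes first in memory.
So the memory order matches the most-significant-first order: 30 C1 1E 09 77 3C A6 1F.

30 C1 1E 09 77 3C A6 1F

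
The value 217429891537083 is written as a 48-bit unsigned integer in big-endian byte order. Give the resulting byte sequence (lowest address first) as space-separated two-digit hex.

C5 C0 57 72 D8 BB

217429891537083 in hexadecimal, padded to 48 bits, is 0xC5C05772D8BB.
Split into bytes (most-significant first): C5 C0 57 72 D8 BB.
Big-endian stores the most-significant byte at the lowest address.
So the memory order matches the most-significant-first order: C5 C0 57 72 D8 BB.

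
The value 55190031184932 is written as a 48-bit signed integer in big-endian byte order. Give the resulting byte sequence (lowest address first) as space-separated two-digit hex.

32 31 EE 34 34 24

55190031184932 in hexadecimal, padded to 48 bits, is 0x3231EE343424.
Split into bytes (most-significant first): 32 31 EE 34 34 24.
Big-endian stores the most-significant byte at the lowest address.
So the memory order matches the most-significant-first order: 32 31 EE 34 34 24.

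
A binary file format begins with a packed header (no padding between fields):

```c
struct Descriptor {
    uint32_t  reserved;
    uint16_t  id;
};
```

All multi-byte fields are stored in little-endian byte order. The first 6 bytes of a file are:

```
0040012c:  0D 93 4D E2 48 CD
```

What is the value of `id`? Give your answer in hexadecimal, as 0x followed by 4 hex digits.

0xCD48

`id` follows `reserved` (4 bytes), so it starts at byte offset 4 and occupies 2 bytes.
Bytes at offsets 4..5: 48 CD.
Little-endian stores the least-significant byte at the lowest address.
Reassemble most-significant byte first: CD 48 → 0xCD48.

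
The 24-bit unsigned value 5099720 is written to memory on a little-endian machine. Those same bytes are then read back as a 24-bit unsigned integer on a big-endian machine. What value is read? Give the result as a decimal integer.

13160525

5099720 in 24-bit hexadecimal is 0x4DD0C8.
Stored little-endian, the bytes at ascending addresses are C8 D0 4D.
Read back as big-endian, the last byte is least significant, giving 0xC8D04D.
0xC8D04D = 13160525.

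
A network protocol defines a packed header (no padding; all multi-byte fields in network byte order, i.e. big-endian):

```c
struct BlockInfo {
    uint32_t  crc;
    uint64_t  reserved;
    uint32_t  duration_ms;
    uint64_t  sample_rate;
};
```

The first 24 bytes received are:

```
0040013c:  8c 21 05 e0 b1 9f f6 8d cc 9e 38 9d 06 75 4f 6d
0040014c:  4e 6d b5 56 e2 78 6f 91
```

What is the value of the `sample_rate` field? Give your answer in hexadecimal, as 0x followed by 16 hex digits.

0x4E6DB556E2786F91

`sample_rate` follows `crc` (4 B), `reserved` (8 B), `duration_ms` (4 B), so it starts at offset 4 + 8 + 4 = 16 and occupies 8 bytes.
Bytes at offsets 16..23: 4E 6D B5 56 E2 78 6F 91.
In big-endian order the high byte comes first in memory.
The bytes are already most-significant first: 0x4E6DB556E2786F91.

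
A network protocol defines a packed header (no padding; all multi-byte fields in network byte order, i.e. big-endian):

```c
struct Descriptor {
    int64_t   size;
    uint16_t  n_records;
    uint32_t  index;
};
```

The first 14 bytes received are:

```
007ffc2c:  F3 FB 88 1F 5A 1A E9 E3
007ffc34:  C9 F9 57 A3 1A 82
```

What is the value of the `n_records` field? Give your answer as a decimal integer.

51705

`n_records` follows `size` (8 bytes), so it starts at byte offset 8 and occupies 2 bytes.
Bytes at offsets 8..9: C9 F9.
Big-endian stores the most-significant byte at the lowest address.
The bytes are already most-significant first: 0xC9F9.
0xC9F9 = 51705.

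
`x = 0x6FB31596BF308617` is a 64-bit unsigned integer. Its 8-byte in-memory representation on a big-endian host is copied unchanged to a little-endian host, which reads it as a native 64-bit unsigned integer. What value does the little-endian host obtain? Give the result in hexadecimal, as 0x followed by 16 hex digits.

Stored big-endian, the bytes at ascending addresses are 6F B3 15 96 BF 30 86 17.
Read back as little-endian, the first byte is least significant, giving 0x178630BF9615B36F.

0x178630BF9615B36F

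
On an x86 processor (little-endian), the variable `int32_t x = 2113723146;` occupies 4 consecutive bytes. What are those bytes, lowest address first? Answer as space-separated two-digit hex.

0A DB FC 7D

2113723146 in hexadecimal, padded to 32 bits, is 0x7DFCDB0A.
Split into bytes (most-significant first): 7D FC DB 0A.
In little-endian order the low byte comes first in memory.
So at ascending addresses the bytes are 0A DB FC 7D.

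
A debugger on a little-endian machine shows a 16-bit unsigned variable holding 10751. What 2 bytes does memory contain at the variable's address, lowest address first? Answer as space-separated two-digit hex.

10751 in hexadecimal, padded to 16 bits, is 0x29FF.
Split into bytes (most-significant first): 29 FF.
Little-endian: lowest address holds the least-significant byte.
So at ascending addresses the bytes are FF 29.

FF 29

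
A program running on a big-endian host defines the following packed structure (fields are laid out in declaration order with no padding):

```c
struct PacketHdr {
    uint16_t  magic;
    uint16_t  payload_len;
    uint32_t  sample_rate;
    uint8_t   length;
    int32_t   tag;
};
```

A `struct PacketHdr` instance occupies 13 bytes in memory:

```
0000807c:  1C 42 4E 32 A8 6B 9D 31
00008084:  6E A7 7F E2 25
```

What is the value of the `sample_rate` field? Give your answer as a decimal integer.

2825624881

`sample_rate` follows `magic` (2 B), `payload_len` (2 B), so it starts at offset 2 + 2 = 4 and occupies 4 bytes.
Bytes at offsets 4..7: A8 6B 9D 31.
In big-endian order the high byte comes first in memory.
The bytes are already most-significant first: 0xA86B9D31.
0xA86B9D31 = 2825624881.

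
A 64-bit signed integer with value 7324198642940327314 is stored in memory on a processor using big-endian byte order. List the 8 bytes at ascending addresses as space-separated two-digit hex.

65 A4 C7 DC 48 DB 35 92

7324198642940327314 in hexadecimal, padded to 64 bits, is 0x65A4C7DC48DB3592.
Split into bytes (most-significant first): 65 A4 C7 DC 48 DB 35 92.
In big-endian order the high byte comes first in memory.
So the memory order matches the most-significant-first order: 65 A4 C7 DC 48 DB 35 92.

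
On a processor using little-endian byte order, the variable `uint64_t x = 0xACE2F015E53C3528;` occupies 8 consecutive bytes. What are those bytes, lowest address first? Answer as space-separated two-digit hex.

Split into bytes (most-significant first): AC E2 F0 15 E5 3C 35 28.
In little-endian order the low byte comes first in memory.
So at ascending addresses the bytes are 28 35 3C E5 15 F0 E2 AC.

28 35 3C E5 15 F0 E2 AC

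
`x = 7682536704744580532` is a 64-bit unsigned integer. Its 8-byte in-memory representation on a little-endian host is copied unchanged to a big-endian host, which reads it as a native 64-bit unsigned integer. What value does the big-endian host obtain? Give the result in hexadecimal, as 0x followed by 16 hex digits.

7682536704744580532 in 64-bit hexadecimal is 0x6A9DDA6DDC3365B4.
Stored little-endian, the bytes at ascending addresses are B4 65 33 DC 6D DA 9D 6A.
Read back as big-endian, the last byte is least significant, giving 0xB46533DC6DDA9D6A.

0xB46533DC6DDA9D6A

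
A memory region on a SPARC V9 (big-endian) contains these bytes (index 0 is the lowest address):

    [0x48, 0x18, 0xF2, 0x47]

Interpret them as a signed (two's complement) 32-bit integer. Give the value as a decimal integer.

1209594439

Big-endian stores the most-significant byte at the lowest address.
The bytes are already most-significant first: 0x4818F247.
0x4818F247 = 1209594439.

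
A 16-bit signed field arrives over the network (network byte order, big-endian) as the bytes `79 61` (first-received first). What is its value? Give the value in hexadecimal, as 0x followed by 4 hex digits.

In big-endian order the high byte comes first in memory.
The bytes are already most-significant first: 0x7961.

0x7961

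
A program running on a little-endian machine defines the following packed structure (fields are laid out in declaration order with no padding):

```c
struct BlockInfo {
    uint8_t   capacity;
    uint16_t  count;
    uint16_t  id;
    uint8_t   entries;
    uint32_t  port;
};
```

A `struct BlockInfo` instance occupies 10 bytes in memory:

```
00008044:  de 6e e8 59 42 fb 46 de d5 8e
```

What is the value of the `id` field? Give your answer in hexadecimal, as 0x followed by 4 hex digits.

0x4259

`id` follows `capacity` (1 B), `count` (2 B), so it starts at offset 1 + 2 = 3 and occupies 2 bytes.
Bytes at offsets 3..4: 59 42.
In little-endian order the low byte comes first in memory.
Reassemble most-significant byte first: 42 59 → 0x4259.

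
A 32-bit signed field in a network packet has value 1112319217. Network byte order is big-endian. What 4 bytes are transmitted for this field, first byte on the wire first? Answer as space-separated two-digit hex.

1112319217 in hexadecimal, padded to 32 bits, is 0x424CA4F1.
Split into bytes (most-significant first): 42 4C A4 F1.
Big-endian stores the most-significant byte at the lowest address.
So the memory order matches the most-significant-first order: 42 4C A4 F1.

42 4C A4 F1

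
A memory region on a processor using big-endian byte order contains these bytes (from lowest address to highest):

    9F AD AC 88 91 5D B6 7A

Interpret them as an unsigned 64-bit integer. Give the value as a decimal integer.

11506042325555852922

Big-endian: lowest address holds the most-significant byte.
The bytes are already most-significant first: 0x9FADAC88915DB67A.
0x9FADAC88915DB67A = 11506042325555852922.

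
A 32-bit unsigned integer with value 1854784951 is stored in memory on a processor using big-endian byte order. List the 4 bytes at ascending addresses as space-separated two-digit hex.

6E 8D C5 B7

1854784951 in hexadecimal, padded to 32 bits, is 0x6E8DC5B7.
Split into bytes (most-significant first): 6E 8D C5 B7.
Big-endian stores the most-significant byte at the lowest address.
So the memory order matches the most-significant-first order: 6E 8D C5 B7.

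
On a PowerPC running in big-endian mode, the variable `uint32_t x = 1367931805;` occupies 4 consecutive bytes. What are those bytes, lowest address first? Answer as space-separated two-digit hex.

51 88 FB 9D

1367931805 in hexadecimal, padded to 32 bits, is 0x5188FB9D.
Split into bytes (most-significant first): 51 88 FB 9D.
Big-endian stores the most-significant byte at the lowest address.
So the memory order matches the most-significant-first order: 51 88 FB 9D.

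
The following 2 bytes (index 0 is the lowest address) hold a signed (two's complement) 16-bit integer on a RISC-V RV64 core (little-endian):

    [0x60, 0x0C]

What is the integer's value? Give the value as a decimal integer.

3168

In little-endian order the low byte comes first in memory.
Reassemble most-significant byte first: 0C 60 → 0x0C60.
0x0C60 = 3168.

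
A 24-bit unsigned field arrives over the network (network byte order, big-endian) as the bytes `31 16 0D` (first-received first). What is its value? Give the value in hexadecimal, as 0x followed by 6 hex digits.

0x31160D

Big-endian stores the most-significant byte at the lowest address.
The bytes are already most-significant first: 0x31160D.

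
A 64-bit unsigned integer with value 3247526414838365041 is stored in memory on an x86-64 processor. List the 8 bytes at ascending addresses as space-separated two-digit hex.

71 7B 23 73 11 88 11 2D

3247526414838365041 in hexadecimal, padded to 64 bits, is 0x2D11881173237B71.
Split into bytes (most-significant first): 2D 11 88 11 73 23 7B 71.
Little-endian: lowest address holds the least-significant byte.
So at ascending addresses the bytes are 71 7B 23 73 11 88 11 2D.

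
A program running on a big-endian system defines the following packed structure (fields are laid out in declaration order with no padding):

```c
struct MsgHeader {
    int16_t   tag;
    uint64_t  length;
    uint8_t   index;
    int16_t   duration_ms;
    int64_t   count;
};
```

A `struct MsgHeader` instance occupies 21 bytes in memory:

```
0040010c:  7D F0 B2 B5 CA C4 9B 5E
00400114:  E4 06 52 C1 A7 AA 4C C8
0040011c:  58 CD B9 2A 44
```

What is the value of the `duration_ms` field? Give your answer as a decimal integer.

-15961

`duration_ms` follows `tag` (2 B), `length` (8 B), `index` (1 B), so it starts at offset 2 + 8 + 1 = 11 and occupies 2 bytes.
Bytes at offsets 11..12: C1 A7.
In big-endian order the high byte comes first in memory.
The bytes are already most-significant first: 0xC1A7.
Top bit is set, so as a signed 16-bit value this is 0xC1A7 − 2^16 = -15961.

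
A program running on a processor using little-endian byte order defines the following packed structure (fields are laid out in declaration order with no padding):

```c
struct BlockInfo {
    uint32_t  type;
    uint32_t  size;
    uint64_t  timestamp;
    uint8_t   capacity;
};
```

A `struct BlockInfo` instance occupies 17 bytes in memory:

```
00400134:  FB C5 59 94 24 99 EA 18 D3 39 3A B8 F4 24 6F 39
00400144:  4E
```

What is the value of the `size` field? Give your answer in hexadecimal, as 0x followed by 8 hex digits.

0x18EA9924

`size` follows `type` (4 bytes), so it starts at byte offset 4 and occupies 4 bytes.
Bytes at offsets 4..7: 24 99 EA 18.
Little-endian: lowest address holds the least-significant byte.
Reassemble most-significant byte first: 18 EA 99 24 → 0x18EA9924.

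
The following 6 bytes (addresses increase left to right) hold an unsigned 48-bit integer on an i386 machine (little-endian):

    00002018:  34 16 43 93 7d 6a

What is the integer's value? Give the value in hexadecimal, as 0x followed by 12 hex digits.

0x6A7D93431634

Little-endian: lowest address holds the least-significant byte.
Reassemble most-significant byte first: 6A 7D 93 43 16 34 → 0x6A7D93431634.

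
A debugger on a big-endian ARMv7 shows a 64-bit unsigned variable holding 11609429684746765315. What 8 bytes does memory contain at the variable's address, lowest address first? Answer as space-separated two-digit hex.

A1 1C FA C9 F4 34 C4 03

11609429684746765315 in hexadecimal, padded to 64 bits, is 0xA11CFAC9F434C403.
Split into bytes (most-significant first): A1 1C FA C9 F4 34 C4 03.
Big-endian: lowest address holds the most-significant byte.
So the memory order matches the most-significant-first order: A1 1C FA C9 F4 34 C4 03.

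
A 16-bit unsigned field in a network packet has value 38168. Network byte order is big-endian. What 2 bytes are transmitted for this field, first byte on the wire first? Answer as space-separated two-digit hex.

95 18

38168 in hexadecimal, padded to 16 bits, is 0x9518.
Split into bytes (most-significant first): 95 18.
Big-endian: lowest address holds the most-significant byte.
So the memory order matches the most-significant-first order: 95 18.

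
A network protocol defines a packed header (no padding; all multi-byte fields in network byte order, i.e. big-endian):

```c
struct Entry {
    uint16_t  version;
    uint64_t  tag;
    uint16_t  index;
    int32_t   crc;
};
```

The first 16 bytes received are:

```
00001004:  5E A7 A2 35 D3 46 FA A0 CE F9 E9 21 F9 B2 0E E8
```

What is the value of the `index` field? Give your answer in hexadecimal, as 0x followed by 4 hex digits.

`index` follows `version` (2 B), `tag` (8 B), so it starts at offset 2 + 8 = 10 and occupies 2 bytes.
Bytes at offsets 10..11: E9 21.
In big-endian order the high byte comes first in memory.
The bytes are already most-significant first: 0xE921.

0xE921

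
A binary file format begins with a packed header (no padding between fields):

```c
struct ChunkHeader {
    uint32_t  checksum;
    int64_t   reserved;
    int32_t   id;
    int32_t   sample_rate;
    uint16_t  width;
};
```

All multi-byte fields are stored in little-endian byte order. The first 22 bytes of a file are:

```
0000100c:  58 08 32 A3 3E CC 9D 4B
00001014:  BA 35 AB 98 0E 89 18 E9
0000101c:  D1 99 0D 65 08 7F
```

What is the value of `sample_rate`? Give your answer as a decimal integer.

`sample_rate` follows `checksum` (4 B), `reserved` (8 B), `id` (4 B), so it starts at offset 4 + 8 + 4 = 16 and occupies 4 bytes.
Bytes at offsets 16..19: D1 99 0D 65.
Little-endian stores the least-significant byte at the lowest address.
Reassemble most-significant byte first: 65 0D 99 D1 → 0x650D99D1.
0x650D99D1 = 1695390161.

1695390161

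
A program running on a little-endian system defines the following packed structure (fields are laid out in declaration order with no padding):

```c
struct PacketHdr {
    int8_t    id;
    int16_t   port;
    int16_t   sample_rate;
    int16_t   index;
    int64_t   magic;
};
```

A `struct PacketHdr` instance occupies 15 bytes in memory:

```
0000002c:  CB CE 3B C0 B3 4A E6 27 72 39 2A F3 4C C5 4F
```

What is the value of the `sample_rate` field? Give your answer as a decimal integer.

-19520

`sample_rate` follows `id` (1 B), `port` (2 B), so it starts at offset 1 + 2 = 3 and occupies 2 bytes.
Bytes at offsets 3..4: C0 B3.
In little-endian order the low byte comes first in memory.
Reassemble most-significant byte first: B3 C0 → 0xB3C0.
Top bit is set, so as a signed 16-bit value this is 0xB3C0 − 2^16 = -19520.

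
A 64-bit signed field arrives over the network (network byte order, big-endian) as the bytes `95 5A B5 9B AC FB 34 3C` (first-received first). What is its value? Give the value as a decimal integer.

In big-endian order the high byte comes first in memory.
The bytes are already most-significant first: 0x955AB59BACFB343C.
Top bit is set, so as a signed 64-bit value this is 0x955AB59BACFB343C − 2^64 = -7684630133927627716.

-7684630133927627716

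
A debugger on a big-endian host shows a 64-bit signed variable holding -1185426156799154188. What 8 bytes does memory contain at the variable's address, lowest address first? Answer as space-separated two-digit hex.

EF 8C 85 30 E8 87 A7 F4

Two's complement of -1185426156799154188 in 64 bits: 1185426156799154188 = 0x10737ACF1778580C; invert → 0xEF8C8530E887A7F3; add 1 → 0xEF8C8530E887A7F4.
Split into bytes (most-significant first): EF 8C 85 30 E8 87 A7 F4.
In big-endian order the high byte comes first in memory.
So the memory order matches the most-significant-first order: EF 8C 85 30 E8 87 A7 F4.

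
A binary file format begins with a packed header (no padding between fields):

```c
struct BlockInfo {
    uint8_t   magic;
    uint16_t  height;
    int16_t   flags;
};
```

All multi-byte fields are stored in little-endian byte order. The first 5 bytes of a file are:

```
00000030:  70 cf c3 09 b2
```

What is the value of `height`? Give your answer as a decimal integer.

50127

`height` follows `magic` (1 byte), so it starts at byte offset 1 and occupies 2 bytes.
Bytes at offsets 1..2: CF C3.
Little-endian stores the least-significant byte at the lowest address.
Reassemble most-significant byte first: C3 CF → 0xC3CF.
0xC3CF = 50127.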